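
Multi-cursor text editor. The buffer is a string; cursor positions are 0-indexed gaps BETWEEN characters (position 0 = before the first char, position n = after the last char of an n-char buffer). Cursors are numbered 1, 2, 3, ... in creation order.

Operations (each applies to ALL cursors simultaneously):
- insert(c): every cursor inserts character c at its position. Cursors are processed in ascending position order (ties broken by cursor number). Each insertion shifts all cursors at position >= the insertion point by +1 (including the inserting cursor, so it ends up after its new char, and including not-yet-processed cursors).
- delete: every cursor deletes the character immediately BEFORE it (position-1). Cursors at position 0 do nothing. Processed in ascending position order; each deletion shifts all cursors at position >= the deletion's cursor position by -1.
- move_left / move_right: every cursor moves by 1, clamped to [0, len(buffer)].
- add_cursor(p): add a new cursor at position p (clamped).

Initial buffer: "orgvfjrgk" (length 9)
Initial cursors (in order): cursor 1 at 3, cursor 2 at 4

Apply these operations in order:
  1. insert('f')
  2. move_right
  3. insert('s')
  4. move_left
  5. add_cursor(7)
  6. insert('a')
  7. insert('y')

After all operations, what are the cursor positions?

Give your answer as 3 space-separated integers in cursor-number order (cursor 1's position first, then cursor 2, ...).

Answer: 7 14 11

Derivation:
After op 1 (insert('f')): buffer="orgfvffjrgk" (len 11), cursors c1@4 c2@6, authorship ...1.2.....
After op 2 (move_right): buffer="orgfvffjrgk" (len 11), cursors c1@5 c2@7, authorship ...1.2.....
After op 3 (insert('s')): buffer="orgfvsffsjrgk" (len 13), cursors c1@6 c2@9, authorship ...1.12.2....
After op 4 (move_left): buffer="orgfvsffsjrgk" (len 13), cursors c1@5 c2@8, authorship ...1.12.2....
After op 5 (add_cursor(7)): buffer="orgfvsffsjrgk" (len 13), cursors c1@5 c3@7 c2@8, authorship ...1.12.2....
After op 6 (insert('a')): buffer="orgfvasfafasjrgk" (len 16), cursors c1@6 c3@9 c2@11, authorship ...1.1123.22....
After op 7 (insert('y')): buffer="orgfvaysfayfaysjrgk" (len 19), cursors c1@7 c3@11 c2@14, authorship ...1.111233.222....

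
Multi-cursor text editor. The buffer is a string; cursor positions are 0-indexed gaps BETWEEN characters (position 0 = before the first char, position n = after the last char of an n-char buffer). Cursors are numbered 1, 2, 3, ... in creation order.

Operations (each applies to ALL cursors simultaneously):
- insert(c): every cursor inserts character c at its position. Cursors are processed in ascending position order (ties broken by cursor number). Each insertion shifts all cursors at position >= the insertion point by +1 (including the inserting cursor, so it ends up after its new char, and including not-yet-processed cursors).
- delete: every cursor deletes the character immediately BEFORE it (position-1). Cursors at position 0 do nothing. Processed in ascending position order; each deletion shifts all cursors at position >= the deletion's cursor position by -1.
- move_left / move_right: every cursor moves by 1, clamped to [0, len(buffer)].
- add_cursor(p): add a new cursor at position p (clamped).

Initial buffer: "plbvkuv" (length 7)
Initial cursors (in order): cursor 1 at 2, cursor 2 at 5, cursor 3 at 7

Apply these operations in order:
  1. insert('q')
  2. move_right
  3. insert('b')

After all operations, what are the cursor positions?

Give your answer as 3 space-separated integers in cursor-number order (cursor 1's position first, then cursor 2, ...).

Answer: 5 10 13

Derivation:
After op 1 (insert('q')): buffer="plqbvkquvq" (len 10), cursors c1@3 c2@7 c3@10, authorship ..1...2..3
After op 2 (move_right): buffer="plqbvkquvq" (len 10), cursors c1@4 c2@8 c3@10, authorship ..1...2..3
After op 3 (insert('b')): buffer="plqbbvkqubvqb" (len 13), cursors c1@5 c2@10 c3@13, authorship ..1.1..2.2.33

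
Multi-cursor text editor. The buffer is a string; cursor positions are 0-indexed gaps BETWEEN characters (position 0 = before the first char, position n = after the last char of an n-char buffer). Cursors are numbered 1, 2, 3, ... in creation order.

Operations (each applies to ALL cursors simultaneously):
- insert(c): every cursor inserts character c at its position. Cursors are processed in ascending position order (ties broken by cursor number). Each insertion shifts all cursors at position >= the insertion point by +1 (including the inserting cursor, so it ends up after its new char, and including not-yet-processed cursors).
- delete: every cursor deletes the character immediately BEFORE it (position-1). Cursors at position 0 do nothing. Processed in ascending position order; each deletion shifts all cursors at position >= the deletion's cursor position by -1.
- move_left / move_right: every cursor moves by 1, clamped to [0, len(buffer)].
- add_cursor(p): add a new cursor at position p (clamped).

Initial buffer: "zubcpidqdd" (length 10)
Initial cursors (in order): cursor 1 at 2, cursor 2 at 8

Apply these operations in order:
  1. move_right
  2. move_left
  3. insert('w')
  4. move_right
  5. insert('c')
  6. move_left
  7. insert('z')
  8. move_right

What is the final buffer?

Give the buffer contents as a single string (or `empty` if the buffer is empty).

After op 1 (move_right): buffer="zubcpidqdd" (len 10), cursors c1@3 c2@9, authorship ..........
After op 2 (move_left): buffer="zubcpidqdd" (len 10), cursors c1@2 c2@8, authorship ..........
After op 3 (insert('w')): buffer="zuwbcpidqwdd" (len 12), cursors c1@3 c2@10, authorship ..1......2..
After op 4 (move_right): buffer="zuwbcpidqwdd" (len 12), cursors c1@4 c2@11, authorship ..1......2..
After op 5 (insert('c')): buffer="zuwbccpidqwdcd" (len 14), cursors c1@5 c2@13, authorship ..1.1.....2.2.
After op 6 (move_left): buffer="zuwbccpidqwdcd" (len 14), cursors c1@4 c2@12, authorship ..1.1.....2.2.
After op 7 (insert('z')): buffer="zuwbzccpidqwdzcd" (len 16), cursors c1@5 c2@14, authorship ..1.11.....2.22.
After op 8 (move_right): buffer="zuwbzccpidqwdzcd" (len 16), cursors c1@6 c2@15, authorship ..1.11.....2.22.

Answer: zuwbzccpidqwdzcd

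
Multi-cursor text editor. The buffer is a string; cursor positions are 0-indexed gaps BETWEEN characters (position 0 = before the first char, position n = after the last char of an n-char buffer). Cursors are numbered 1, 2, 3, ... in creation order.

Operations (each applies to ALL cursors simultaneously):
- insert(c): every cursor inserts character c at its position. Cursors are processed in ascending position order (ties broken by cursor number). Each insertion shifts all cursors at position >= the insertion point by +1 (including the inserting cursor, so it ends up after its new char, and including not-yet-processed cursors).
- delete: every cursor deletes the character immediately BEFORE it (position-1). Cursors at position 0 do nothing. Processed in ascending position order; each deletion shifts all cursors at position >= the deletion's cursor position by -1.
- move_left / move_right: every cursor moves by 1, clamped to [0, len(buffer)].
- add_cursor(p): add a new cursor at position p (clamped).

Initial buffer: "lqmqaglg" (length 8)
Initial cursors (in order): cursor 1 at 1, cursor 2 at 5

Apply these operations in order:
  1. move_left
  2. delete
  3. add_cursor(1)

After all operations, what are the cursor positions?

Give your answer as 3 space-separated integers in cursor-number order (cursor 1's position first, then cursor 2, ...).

After op 1 (move_left): buffer="lqmqaglg" (len 8), cursors c1@0 c2@4, authorship ........
After op 2 (delete): buffer="lqmaglg" (len 7), cursors c1@0 c2@3, authorship .......
After op 3 (add_cursor(1)): buffer="lqmaglg" (len 7), cursors c1@0 c3@1 c2@3, authorship .......

Answer: 0 3 1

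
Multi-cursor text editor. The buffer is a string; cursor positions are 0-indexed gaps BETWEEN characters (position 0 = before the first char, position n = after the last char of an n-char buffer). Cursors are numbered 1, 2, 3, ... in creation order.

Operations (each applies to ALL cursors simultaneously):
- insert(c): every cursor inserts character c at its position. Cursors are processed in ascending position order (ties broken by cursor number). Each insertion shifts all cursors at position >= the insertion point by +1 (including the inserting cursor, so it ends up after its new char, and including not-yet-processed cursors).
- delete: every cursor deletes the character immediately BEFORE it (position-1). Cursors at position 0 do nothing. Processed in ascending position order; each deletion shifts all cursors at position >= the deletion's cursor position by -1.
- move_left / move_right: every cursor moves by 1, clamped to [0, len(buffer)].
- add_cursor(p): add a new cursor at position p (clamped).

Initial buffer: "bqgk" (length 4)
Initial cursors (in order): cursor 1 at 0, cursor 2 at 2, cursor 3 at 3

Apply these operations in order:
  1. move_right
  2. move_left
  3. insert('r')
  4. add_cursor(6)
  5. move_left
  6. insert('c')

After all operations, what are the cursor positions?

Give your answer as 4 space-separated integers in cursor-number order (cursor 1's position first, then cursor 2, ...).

Answer: 1 5 9 9

Derivation:
After op 1 (move_right): buffer="bqgk" (len 4), cursors c1@1 c2@3 c3@4, authorship ....
After op 2 (move_left): buffer="bqgk" (len 4), cursors c1@0 c2@2 c3@3, authorship ....
After op 3 (insert('r')): buffer="rbqrgrk" (len 7), cursors c1@1 c2@4 c3@6, authorship 1..2.3.
After op 4 (add_cursor(6)): buffer="rbqrgrk" (len 7), cursors c1@1 c2@4 c3@6 c4@6, authorship 1..2.3.
After op 5 (move_left): buffer="rbqrgrk" (len 7), cursors c1@0 c2@3 c3@5 c4@5, authorship 1..2.3.
After op 6 (insert('c')): buffer="crbqcrgccrk" (len 11), cursors c1@1 c2@5 c3@9 c4@9, authorship 11..22.343.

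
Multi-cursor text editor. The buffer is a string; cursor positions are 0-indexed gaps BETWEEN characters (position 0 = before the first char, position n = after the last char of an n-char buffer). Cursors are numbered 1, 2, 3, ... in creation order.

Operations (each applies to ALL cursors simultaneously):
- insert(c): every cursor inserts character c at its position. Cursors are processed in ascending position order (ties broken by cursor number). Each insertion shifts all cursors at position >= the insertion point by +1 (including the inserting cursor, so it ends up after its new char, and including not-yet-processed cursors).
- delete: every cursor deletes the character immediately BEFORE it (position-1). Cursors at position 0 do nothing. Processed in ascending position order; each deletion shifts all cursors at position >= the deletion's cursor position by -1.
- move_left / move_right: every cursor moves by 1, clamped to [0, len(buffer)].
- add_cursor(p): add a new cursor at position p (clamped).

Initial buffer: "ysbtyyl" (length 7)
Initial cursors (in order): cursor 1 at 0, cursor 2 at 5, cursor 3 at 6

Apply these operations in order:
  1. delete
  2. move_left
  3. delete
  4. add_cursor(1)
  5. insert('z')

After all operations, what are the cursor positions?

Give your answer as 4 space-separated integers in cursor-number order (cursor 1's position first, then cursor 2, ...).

Answer: 1 5 5 5

Derivation:
After op 1 (delete): buffer="ysbtl" (len 5), cursors c1@0 c2@4 c3@4, authorship .....
After op 2 (move_left): buffer="ysbtl" (len 5), cursors c1@0 c2@3 c3@3, authorship .....
After op 3 (delete): buffer="ytl" (len 3), cursors c1@0 c2@1 c3@1, authorship ...
After op 4 (add_cursor(1)): buffer="ytl" (len 3), cursors c1@0 c2@1 c3@1 c4@1, authorship ...
After op 5 (insert('z')): buffer="zyzzztl" (len 7), cursors c1@1 c2@5 c3@5 c4@5, authorship 1.234..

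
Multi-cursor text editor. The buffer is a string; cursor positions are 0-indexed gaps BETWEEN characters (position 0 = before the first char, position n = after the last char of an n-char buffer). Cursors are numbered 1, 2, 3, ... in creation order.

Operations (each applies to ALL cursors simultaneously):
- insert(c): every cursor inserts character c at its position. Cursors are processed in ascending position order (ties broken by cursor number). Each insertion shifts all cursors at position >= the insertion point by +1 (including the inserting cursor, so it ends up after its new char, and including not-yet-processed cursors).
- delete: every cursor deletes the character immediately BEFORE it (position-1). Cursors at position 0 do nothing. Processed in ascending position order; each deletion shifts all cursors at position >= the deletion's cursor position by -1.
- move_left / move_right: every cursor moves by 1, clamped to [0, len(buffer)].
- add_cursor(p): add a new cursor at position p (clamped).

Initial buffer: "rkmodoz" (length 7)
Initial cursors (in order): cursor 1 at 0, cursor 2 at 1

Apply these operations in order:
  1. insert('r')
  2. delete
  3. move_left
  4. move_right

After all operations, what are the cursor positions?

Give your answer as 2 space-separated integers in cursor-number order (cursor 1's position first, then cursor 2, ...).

After op 1 (insert('r')): buffer="rrrkmodoz" (len 9), cursors c1@1 c2@3, authorship 1.2......
After op 2 (delete): buffer="rkmodoz" (len 7), cursors c1@0 c2@1, authorship .......
After op 3 (move_left): buffer="rkmodoz" (len 7), cursors c1@0 c2@0, authorship .......
After op 4 (move_right): buffer="rkmodoz" (len 7), cursors c1@1 c2@1, authorship .......

Answer: 1 1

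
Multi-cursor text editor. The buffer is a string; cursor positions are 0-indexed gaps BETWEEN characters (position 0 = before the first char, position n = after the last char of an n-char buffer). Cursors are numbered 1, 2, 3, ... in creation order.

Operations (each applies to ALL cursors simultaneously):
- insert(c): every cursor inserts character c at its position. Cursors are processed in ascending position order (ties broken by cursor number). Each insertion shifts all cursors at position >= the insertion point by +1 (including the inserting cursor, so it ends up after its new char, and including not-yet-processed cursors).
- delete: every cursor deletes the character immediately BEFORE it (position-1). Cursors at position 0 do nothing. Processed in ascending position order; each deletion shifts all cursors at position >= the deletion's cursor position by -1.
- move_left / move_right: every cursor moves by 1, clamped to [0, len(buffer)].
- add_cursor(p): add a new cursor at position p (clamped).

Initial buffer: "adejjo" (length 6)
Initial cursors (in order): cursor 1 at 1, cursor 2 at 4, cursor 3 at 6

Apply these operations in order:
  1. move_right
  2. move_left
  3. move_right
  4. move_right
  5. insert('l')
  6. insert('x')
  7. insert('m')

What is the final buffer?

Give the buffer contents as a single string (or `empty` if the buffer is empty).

Answer: adelxmjjollxxmm

Derivation:
After op 1 (move_right): buffer="adejjo" (len 6), cursors c1@2 c2@5 c3@6, authorship ......
After op 2 (move_left): buffer="adejjo" (len 6), cursors c1@1 c2@4 c3@5, authorship ......
After op 3 (move_right): buffer="adejjo" (len 6), cursors c1@2 c2@5 c3@6, authorship ......
After op 4 (move_right): buffer="adejjo" (len 6), cursors c1@3 c2@6 c3@6, authorship ......
After op 5 (insert('l')): buffer="adeljjoll" (len 9), cursors c1@4 c2@9 c3@9, authorship ...1...23
After op 6 (insert('x')): buffer="adelxjjollxx" (len 12), cursors c1@5 c2@12 c3@12, authorship ...11...2323
After op 7 (insert('m')): buffer="adelxmjjollxxmm" (len 15), cursors c1@6 c2@15 c3@15, authorship ...111...232323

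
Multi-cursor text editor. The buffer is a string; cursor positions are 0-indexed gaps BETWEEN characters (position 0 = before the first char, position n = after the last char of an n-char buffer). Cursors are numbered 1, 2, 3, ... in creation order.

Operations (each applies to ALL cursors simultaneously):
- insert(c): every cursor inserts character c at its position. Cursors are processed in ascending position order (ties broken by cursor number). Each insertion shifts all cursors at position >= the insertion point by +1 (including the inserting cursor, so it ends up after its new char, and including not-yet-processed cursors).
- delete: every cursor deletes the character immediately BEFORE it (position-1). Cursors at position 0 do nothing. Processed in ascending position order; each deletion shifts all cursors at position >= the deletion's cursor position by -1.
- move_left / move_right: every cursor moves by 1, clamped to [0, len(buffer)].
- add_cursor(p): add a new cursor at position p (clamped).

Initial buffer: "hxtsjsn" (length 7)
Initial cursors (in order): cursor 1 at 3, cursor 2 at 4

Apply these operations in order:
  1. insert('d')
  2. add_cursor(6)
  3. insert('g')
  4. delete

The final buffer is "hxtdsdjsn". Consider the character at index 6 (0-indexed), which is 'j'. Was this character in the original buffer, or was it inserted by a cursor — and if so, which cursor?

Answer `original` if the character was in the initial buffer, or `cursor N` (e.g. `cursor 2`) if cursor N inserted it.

After op 1 (insert('d')): buffer="hxtdsdjsn" (len 9), cursors c1@4 c2@6, authorship ...1.2...
After op 2 (add_cursor(6)): buffer="hxtdsdjsn" (len 9), cursors c1@4 c2@6 c3@6, authorship ...1.2...
After op 3 (insert('g')): buffer="hxtdgsdggjsn" (len 12), cursors c1@5 c2@9 c3@9, authorship ...11.223...
After op 4 (delete): buffer="hxtdsdjsn" (len 9), cursors c1@4 c2@6 c3@6, authorship ...1.2...
Authorship (.=original, N=cursor N): . . . 1 . 2 . . .
Index 6: author = original

Answer: original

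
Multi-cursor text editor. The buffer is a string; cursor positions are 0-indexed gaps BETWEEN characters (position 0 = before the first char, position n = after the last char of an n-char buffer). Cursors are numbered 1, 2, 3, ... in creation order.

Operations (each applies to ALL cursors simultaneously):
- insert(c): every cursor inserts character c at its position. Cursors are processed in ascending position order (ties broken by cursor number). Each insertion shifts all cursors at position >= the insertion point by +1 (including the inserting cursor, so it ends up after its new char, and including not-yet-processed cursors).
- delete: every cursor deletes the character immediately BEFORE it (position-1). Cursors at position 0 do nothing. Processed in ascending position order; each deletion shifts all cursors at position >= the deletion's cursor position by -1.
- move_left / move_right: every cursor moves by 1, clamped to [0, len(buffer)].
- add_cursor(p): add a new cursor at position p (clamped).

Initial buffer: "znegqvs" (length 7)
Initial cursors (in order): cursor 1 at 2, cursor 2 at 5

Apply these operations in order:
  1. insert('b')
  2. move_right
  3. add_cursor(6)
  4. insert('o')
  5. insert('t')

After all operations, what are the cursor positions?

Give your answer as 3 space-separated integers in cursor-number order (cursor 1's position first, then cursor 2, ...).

After op 1 (insert('b')): buffer="znbegqbvs" (len 9), cursors c1@3 c2@7, authorship ..1...2..
After op 2 (move_right): buffer="znbegqbvs" (len 9), cursors c1@4 c2@8, authorship ..1...2..
After op 3 (add_cursor(6)): buffer="znbegqbvs" (len 9), cursors c1@4 c3@6 c2@8, authorship ..1...2..
After op 4 (insert('o')): buffer="znbeogqobvos" (len 12), cursors c1@5 c3@8 c2@11, authorship ..1.1..32.2.
After op 5 (insert('t')): buffer="znbeotgqotbvots" (len 15), cursors c1@6 c3@10 c2@14, authorship ..1.11..332.22.

Answer: 6 14 10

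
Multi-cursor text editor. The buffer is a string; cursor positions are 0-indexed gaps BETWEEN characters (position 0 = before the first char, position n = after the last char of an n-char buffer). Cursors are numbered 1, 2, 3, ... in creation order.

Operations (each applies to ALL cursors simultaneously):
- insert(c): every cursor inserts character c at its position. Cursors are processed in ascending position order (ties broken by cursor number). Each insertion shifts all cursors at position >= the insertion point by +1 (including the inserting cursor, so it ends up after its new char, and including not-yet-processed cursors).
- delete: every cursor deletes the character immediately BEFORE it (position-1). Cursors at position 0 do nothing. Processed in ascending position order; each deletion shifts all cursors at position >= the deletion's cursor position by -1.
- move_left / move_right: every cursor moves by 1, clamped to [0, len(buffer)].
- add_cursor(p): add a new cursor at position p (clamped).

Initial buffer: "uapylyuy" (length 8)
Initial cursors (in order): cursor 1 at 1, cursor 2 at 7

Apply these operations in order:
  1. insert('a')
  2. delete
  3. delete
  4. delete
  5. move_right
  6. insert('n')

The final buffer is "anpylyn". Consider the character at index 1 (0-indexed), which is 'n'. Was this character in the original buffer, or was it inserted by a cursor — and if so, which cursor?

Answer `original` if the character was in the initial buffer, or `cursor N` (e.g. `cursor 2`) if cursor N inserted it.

Answer: cursor 1

Derivation:
After op 1 (insert('a')): buffer="uaapylyuay" (len 10), cursors c1@2 c2@9, authorship .1......2.
After op 2 (delete): buffer="uapylyuy" (len 8), cursors c1@1 c2@7, authorship ........
After op 3 (delete): buffer="apylyy" (len 6), cursors c1@0 c2@5, authorship ......
After op 4 (delete): buffer="apyly" (len 5), cursors c1@0 c2@4, authorship .....
After op 5 (move_right): buffer="apyly" (len 5), cursors c1@1 c2@5, authorship .....
After op 6 (insert('n')): buffer="anpylyn" (len 7), cursors c1@2 c2@7, authorship .1....2
Authorship (.=original, N=cursor N): . 1 . . . . 2
Index 1: author = 1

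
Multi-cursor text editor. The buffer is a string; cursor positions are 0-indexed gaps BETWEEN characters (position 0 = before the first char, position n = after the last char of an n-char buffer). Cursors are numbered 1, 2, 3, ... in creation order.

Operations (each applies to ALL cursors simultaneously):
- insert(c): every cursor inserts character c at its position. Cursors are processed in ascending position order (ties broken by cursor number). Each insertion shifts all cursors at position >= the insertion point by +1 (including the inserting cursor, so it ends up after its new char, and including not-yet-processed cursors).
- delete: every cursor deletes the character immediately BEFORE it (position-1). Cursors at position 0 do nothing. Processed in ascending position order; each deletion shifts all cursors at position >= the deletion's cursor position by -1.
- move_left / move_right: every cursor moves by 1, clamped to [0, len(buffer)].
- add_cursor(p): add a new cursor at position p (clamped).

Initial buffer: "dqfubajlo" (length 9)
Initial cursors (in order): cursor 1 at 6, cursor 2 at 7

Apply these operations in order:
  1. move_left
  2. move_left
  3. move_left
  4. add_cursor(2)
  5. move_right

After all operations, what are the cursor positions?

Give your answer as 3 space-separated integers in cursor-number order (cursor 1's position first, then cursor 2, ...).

Answer: 4 5 3

Derivation:
After op 1 (move_left): buffer="dqfubajlo" (len 9), cursors c1@5 c2@6, authorship .........
After op 2 (move_left): buffer="dqfubajlo" (len 9), cursors c1@4 c2@5, authorship .........
After op 3 (move_left): buffer="dqfubajlo" (len 9), cursors c1@3 c2@4, authorship .........
After op 4 (add_cursor(2)): buffer="dqfubajlo" (len 9), cursors c3@2 c1@3 c2@4, authorship .........
After op 5 (move_right): buffer="dqfubajlo" (len 9), cursors c3@3 c1@4 c2@5, authorship .........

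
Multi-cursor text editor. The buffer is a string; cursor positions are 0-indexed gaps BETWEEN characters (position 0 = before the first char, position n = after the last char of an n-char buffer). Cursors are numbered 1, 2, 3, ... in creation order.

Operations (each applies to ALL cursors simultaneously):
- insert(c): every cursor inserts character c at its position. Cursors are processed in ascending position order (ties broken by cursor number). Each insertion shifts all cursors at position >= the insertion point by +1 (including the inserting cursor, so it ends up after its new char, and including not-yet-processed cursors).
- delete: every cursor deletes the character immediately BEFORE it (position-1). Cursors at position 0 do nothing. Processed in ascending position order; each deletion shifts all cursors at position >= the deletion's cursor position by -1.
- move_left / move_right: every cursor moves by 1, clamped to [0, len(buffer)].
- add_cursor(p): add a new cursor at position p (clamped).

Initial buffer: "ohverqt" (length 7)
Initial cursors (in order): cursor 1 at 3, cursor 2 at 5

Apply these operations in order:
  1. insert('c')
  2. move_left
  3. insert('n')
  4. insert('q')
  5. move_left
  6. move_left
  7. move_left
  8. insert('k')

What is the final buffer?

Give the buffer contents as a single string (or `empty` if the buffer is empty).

After op 1 (insert('c')): buffer="ohvcercqt" (len 9), cursors c1@4 c2@7, authorship ...1..2..
After op 2 (move_left): buffer="ohvcercqt" (len 9), cursors c1@3 c2@6, authorship ...1..2..
After op 3 (insert('n')): buffer="ohvncerncqt" (len 11), cursors c1@4 c2@8, authorship ...11..22..
After op 4 (insert('q')): buffer="ohvnqcernqcqt" (len 13), cursors c1@5 c2@10, authorship ...111..222..
After op 5 (move_left): buffer="ohvnqcernqcqt" (len 13), cursors c1@4 c2@9, authorship ...111..222..
After op 6 (move_left): buffer="ohvnqcernqcqt" (len 13), cursors c1@3 c2@8, authorship ...111..222..
After op 7 (move_left): buffer="ohvnqcernqcqt" (len 13), cursors c1@2 c2@7, authorship ...111..222..
After op 8 (insert('k')): buffer="ohkvnqcekrnqcqt" (len 15), cursors c1@3 c2@9, authorship ..1.111.2.222..

Answer: ohkvnqcekrnqcqt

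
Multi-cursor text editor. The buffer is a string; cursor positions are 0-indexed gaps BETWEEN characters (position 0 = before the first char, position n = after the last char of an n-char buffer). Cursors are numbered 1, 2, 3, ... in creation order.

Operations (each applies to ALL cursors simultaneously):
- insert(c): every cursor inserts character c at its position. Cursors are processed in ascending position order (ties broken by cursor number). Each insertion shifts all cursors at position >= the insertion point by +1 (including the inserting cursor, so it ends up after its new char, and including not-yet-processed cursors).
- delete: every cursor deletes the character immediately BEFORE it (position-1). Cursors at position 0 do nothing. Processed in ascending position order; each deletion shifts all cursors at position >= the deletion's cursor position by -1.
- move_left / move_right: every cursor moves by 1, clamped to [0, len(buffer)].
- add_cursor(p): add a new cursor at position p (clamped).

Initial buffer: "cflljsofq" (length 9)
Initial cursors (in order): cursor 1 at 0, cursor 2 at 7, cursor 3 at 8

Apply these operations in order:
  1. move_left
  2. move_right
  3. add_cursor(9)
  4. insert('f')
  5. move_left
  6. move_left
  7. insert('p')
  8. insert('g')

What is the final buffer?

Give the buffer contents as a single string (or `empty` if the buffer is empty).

Answer: pgcfflljspgofpgffpgqf

Derivation:
After op 1 (move_left): buffer="cflljsofq" (len 9), cursors c1@0 c2@6 c3@7, authorship .........
After op 2 (move_right): buffer="cflljsofq" (len 9), cursors c1@1 c2@7 c3@8, authorship .........
After op 3 (add_cursor(9)): buffer="cflljsofq" (len 9), cursors c1@1 c2@7 c3@8 c4@9, authorship .........
After op 4 (insert('f')): buffer="cfflljsofffqf" (len 13), cursors c1@2 c2@9 c3@11 c4@13, authorship .1......2.3.4
After op 5 (move_left): buffer="cfflljsofffqf" (len 13), cursors c1@1 c2@8 c3@10 c4@12, authorship .1......2.3.4
After op 6 (move_left): buffer="cfflljsofffqf" (len 13), cursors c1@0 c2@7 c3@9 c4@11, authorship .1......2.3.4
After op 7 (insert('p')): buffer="pcfflljspofpffpqf" (len 17), cursors c1@1 c2@9 c3@12 c4@15, authorship 1.1.....2.23.34.4
After op 8 (insert('g')): buffer="pgcfflljspgofpgffpgqf" (len 21), cursors c1@2 c2@11 c3@15 c4@19, authorship 11.1.....22.233.344.4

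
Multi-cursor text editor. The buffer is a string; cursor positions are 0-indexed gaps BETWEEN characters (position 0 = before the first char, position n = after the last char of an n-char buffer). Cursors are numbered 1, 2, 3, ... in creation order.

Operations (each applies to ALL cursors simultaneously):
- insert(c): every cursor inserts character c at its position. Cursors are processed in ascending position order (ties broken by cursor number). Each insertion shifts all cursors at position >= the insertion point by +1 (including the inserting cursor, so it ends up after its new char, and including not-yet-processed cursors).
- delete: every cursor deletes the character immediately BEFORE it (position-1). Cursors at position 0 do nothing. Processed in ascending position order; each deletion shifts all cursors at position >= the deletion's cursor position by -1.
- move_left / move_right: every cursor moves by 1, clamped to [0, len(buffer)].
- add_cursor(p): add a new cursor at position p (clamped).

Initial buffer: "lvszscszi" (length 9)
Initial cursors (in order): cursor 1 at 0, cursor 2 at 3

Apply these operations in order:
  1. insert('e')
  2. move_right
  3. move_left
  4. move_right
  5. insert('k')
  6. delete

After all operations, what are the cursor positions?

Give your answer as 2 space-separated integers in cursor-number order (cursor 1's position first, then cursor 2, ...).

Answer: 2 6

Derivation:
After op 1 (insert('e')): buffer="elvsezscszi" (len 11), cursors c1@1 c2@5, authorship 1...2......
After op 2 (move_right): buffer="elvsezscszi" (len 11), cursors c1@2 c2@6, authorship 1...2......
After op 3 (move_left): buffer="elvsezscszi" (len 11), cursors c1@1 c2@5, authorship 1...2......
After op 4 (move_right): buffer="elvsezscszi" (len 11), cursors c1@2 c2@6, authorship 1...2......
After op 5 (insert('k')): buffer="elkvsezkscszi" (len 13), cursors c1@3 c2@8, authorship 1.1..2.2.....
After op 6 (delete): buffer="elvsezscszi" (len 11), cursors c1@2 c2@6, authorship 1...2......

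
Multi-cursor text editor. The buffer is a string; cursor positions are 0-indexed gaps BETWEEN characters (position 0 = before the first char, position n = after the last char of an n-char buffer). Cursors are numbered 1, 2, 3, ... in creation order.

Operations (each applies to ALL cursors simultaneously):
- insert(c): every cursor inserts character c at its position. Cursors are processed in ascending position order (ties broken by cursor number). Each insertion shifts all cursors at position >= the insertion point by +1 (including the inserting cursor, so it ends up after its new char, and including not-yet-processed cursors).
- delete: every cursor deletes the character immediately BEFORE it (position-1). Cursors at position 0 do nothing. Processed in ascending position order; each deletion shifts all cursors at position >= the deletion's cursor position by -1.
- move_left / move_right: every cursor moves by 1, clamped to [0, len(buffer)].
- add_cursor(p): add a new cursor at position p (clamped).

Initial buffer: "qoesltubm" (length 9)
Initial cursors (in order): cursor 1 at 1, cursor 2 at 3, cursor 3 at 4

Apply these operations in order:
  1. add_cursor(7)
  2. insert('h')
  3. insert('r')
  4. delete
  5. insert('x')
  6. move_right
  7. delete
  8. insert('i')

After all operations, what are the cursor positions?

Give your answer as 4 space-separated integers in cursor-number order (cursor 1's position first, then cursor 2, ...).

After op 1 (add_cursor(7)): buffer="qoesltubm" (len 9), cursors c1@1 c2@3 c3@4 c4@7, authorship .........
After op 2 (insert('h')): buffer="qhoehshltuhbm" (len 13), cursors c1@2 c2@5 c3@7 c4@11, authorship .1..2.3...4..
After op 3 (insert('r')): buffer="qhroehrshrltuhrbm" (len 17), cursors c1@3 c2@7 c3@10 c4@15, authorship .11..22.33...44..
After op 4 (delete): buffer="qhoehshltuhbm" (len 13), cursors c1@2 c2@5 c3@7 c4@11, authorship .1..2.3...4..
After op 5 (insert('x')): buffer="qhxoehxshxltuhxbm" (len 17), cursors c1@3 c2@7 c3@10 c4@15, authorship .11..22.33...44..
After op 6 (move_right): buffer="qhxoehxshxltuhxbm" (len 17), cursors c1@4 c2@8 c3@11 c4@16, authorship .11..22.33...44..
After op 7 (delete): buffer="qhxehxhxtuhxm" (len 13), cursors c1@3 c2@6 c3@8 c4@12, authorship .11.2233..44.
After op 8 (insert('i')): buffer="qhxiehxihxituhxim" (len 17), cursors c1@4 c2@8 c3@11 c4@16, authorship .111.222333..444.

Answer: 4 8 11 16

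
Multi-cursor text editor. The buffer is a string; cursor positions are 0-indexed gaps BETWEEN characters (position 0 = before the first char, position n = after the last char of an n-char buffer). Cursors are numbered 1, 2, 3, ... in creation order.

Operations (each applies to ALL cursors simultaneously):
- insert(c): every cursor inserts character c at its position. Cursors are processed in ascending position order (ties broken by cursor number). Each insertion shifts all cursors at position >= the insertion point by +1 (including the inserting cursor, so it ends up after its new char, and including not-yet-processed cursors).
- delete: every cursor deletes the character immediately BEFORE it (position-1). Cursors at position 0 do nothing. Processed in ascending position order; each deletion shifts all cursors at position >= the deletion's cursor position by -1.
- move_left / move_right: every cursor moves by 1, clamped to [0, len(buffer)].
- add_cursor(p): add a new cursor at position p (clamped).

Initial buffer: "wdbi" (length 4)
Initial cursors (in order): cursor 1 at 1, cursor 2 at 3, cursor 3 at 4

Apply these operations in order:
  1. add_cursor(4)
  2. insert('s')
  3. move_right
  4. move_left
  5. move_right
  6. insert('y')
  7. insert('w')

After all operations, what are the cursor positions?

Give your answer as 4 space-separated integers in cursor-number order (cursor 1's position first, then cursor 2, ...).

After op 1 (add_cursor(4)): buffer="wdbi" (len 4), cursors c1@1 c2@3 c3@4 c4@4, authorship ....
After op 2 (insert('s')): buffer="wsdbsiss" (len 8), cursors c1@2 c2@5 c3@8 c4@8, authorship .1..2.34
After op 3 (move_right): buffer="wsdbsiss" (len 8), cursors c1@3 c2@6 c3@8 c4@8, authorship .1..2.34
After op 4 (move_left): buffer="wsdbsiss" (len 8), cursors c1@2 c2@5 c3@7 c4@7, authorship .1..2.34
After op 5 (move_right): buffer="wsdbsiss" (len 8), cursors c1@3 c2@6 c3@8 c4@8, authorship .1..2.34
After op 6 (insert('y')): buffer="wsdybsiyssyy" (len 12), cursors c1@4 c2@8 c3@12 c4@12, authorship .1.1.2.23434
After op 7 (insert('w')): buffer="wsdywbsiywssyyww" (len 16), cursors c1@5 c2@10 c3@16 c4@16, authorship .1.11.2.22343434

Answer: 5 10 16 16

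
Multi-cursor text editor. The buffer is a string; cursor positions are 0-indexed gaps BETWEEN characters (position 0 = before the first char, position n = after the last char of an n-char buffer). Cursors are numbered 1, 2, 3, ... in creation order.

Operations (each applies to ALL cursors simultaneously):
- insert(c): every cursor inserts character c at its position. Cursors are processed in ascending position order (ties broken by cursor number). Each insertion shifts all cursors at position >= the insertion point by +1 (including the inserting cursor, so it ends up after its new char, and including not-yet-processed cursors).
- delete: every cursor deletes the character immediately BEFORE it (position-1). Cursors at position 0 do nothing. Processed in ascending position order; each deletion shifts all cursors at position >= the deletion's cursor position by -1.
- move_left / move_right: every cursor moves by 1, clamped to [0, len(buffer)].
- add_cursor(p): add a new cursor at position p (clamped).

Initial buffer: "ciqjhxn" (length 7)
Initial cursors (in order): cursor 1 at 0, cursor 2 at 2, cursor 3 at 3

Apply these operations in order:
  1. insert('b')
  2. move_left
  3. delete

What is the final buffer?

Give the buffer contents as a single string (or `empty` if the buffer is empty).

Answer: bcbbjhxn

Derivation:
After op 1 (insert('b')): buffer="bcibqbjhxn" (len 10), cursors c1@1 c2@4 c3@6, authorship 1..2.3....
After op 2 (move_left): buffer="bcibqbjhxn" (len 10), cursors c1@0 c2@3 c3@5, authorship 1..2.3....
After op 3 (delete): buffer="bcbbjhxn" (len 8), cursors c1@0 c2@2 c3@3, authorship 1.23....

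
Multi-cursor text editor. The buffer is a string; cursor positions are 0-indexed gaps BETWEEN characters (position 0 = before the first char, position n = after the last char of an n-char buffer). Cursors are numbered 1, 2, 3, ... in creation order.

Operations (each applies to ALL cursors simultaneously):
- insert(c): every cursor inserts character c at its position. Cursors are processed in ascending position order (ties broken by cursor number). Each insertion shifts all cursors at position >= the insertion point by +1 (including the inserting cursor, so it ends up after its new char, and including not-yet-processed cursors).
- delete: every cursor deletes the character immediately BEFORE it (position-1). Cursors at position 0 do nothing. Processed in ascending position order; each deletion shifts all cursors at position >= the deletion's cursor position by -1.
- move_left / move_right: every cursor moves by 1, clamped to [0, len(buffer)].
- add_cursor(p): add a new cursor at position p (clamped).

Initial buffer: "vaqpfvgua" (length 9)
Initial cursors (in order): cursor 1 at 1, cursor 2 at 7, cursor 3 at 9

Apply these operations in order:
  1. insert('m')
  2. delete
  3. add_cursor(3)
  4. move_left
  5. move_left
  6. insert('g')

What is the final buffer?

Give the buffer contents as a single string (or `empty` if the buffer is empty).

After op 1 (insert('m')): buffer="vmaqpfvgmuam" (len 12), cursors c1@2 c2@9 c3@12, authorship .1......2..3
After op 2 (delete): buffer="vaqpfvgua" (len 9), cursors c1@1 c2@7 c3@9, authorship .........
After op 3 (add_cursor(3)): buffer="vaqpfvgua" (len 9), cursors c1@1 c4@3 c2@7 c3@9, authorship .........
After op 4 (move_left): buffer="vaqpfvgua" (len 9), cursors c1@0 c4@2 c2@6 c3@8, authorship .........
After op 5 (move_left): buffer="vaqpfvgua" (len 9), cursors c1@0 c4@1 c2@5 c3@7, authorship .........
After op 6 (insert('g')): buffer="gvgaqpfgvggua" (len 13), cursors c1@1 c4@3 c2@8 c3@11, authorship 1.4....2..3..

Answer: gvgaqpfgvggua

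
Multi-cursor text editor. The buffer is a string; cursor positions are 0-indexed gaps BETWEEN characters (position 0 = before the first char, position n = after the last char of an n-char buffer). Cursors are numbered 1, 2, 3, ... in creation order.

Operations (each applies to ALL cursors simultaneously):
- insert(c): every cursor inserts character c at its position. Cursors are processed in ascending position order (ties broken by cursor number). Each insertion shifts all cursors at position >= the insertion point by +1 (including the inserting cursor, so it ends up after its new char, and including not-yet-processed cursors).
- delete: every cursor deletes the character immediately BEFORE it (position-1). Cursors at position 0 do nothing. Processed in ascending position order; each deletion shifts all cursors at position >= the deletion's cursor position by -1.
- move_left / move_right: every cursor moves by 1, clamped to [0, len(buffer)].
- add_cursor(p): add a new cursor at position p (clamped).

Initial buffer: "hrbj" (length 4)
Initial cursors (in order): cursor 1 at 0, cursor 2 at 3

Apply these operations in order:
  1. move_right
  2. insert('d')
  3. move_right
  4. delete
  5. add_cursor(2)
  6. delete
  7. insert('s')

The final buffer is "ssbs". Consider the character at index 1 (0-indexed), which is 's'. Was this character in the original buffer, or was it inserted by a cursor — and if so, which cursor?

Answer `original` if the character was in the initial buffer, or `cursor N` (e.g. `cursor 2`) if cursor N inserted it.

After op 1 (move_right): buffer="hrbj" (len 4), cursors c1@1 c2@4, authorship ....
After op 2 (insert('d')): buffer="hdrbjd" (len 6), cursors c1@2 c2@6, authorship .1...2
After op 3 (move_right): buffer="hdrbjd" (len 6), cursors c1@3 c2@6, authorship .1...2
After op 4 (delete): buffer="hdbj" (len 4), cursors c1@2 c2@4, authorship .1..
After op 5 (add_cursor(2)): buffer="hdbj" (len 4), cursors c1@2 c3@2 c2@4, authorship .1..
After op 6 (delete): buffer="b" (len 1), cursors c1@0 c3@0 c2@1, authorship .
After op 7 (insert('s')): buffer="ssbs" (len 4), cursors c1@2 c3@2 c2@4, authorship 13.2
Authorship (.=original, N=cursor N): 1 3 . 2
Index 1: author = 3

Answer: cursor 3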